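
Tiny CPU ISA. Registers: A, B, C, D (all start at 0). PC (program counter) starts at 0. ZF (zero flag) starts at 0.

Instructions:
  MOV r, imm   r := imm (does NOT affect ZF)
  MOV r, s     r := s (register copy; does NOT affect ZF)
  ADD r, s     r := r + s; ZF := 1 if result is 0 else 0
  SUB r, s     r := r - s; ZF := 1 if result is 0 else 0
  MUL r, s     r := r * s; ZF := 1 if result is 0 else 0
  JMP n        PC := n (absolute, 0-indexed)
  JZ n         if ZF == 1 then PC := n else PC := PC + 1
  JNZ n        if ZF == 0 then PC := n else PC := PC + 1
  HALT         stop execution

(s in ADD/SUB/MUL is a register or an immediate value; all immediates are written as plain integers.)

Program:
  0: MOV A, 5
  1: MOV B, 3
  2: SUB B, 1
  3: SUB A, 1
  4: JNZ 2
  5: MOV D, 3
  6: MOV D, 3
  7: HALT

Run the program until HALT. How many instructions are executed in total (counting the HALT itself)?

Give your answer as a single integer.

Answer: 20

Derivation:
Step 1: PC=0 exec 'MOV A, 5'. After: A=5 B=0 C=0 D=0 ZF=0 PC=1
Step 2: PC=1 exec 'MOV B, 3'. After: A=5 B=3 C=0 D=0 ZF=0 PC=2
Step 3: PC=2 exec 'SUB B, 1'. After: A=5 B=2 C=0 D=0 ZF=0 PC=3
Step 4: PC=3 exec 'SUB A, 1'. After: A=4 B=2 C=0 D=0 ZF=0 PC=4
Step 5: PC=4 exec 'JNZ 2'. After: A=4 B=2 C=0 D=0 ZF=0 PC=2
Step 6: PC=2 exec 'SUB B, 1'. After: A=4 B=1 C=0 D=0 ZF=0 PC=3
Step 7: PC=3 exec 'SUB A, 1'. After: A=3 B=1 C=0 D=0 ZF=0 PC=4
Step 8: PC=4 exec 'JNZ 2'. After: A=3 B=1 C=0 D=0 ZF=0 PC=2
Step 9: PC=2 exec 'SUB B, 1'. After: A=3 B=0 C=0 D=0 ZF=1 PC=3
Step 10: PC=3 exec 'SUB A, 1'. After: A=2 B=0 C=0 D=0 ZF=0 PC=4
Step 11: PC=4 exec 'JNZ 2'. After: A=2 B=0 C=0 D=0 ZF=0 PC=2
Step 12: PC=2 exec 'SUB B, 1'. After: A=2 B=-1 C=0 D=0 ZF=0 PC=3
Step 13: PC=3 exec 'SUB A, 1'. After: A=1 B=-1 C=0 D=0 ZF=0 PC=4
Step 14: PC=4 exec 'JNZ 2'. After: A=1 B=-1 C=0 D=0 ZF=0 PC=2
Step 15: PC=2 exec 'SUB B, 1'. After: A=1 B=-2 C=0 D=0 ZF=0 PC=3
Step 16: PC=3 exec 'SUB A, 1'. After: A=0 B=-2 C=0 D=0 ZF=1 PC=4
Step 17: PC=4 exec 'JNZ 2'. After: A=0 B=-2 C=0 D=0 ZF=1 PC=5
Step 18: PC=5 exec 'MOV D, 3'. After: A=0 B=-2 C=0 D=3 ZF=1 PC=6
Step 19: PC=6 exec 'MOV D, 3'. After: A=0 B=-2 C=0 D=3 ZF=1 PC=7
Step 20: PC=7 exec 'HALT'. After: A=0 B=-2 C=0 D=3 ZF=1 PC=7 HALTED
Total instructions executed: 20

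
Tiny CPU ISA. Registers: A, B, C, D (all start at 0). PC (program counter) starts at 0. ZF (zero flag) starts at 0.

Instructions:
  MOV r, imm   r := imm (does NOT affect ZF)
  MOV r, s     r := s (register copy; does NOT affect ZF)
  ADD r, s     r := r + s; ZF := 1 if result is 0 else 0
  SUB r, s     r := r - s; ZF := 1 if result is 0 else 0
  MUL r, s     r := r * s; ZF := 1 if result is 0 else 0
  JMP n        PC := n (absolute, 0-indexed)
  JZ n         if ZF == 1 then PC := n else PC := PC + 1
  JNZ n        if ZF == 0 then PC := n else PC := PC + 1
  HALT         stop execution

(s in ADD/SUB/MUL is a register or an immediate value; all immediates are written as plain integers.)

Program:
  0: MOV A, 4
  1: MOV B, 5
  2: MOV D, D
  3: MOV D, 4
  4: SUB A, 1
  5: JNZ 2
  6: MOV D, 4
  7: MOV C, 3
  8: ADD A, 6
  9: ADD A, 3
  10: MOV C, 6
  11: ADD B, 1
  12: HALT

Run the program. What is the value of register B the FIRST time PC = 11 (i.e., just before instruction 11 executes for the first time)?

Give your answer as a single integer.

Step 1: PC=0 exec 'MOV A, 4'. After: A=4 B=0 C=0 D=0 ZF=0 PC=1
Step 2: PC=1 exec 'MOV B, 5'. After: A=4 B=5 C=0 D=0 ZF=0 PC=2
Step 3: PC=2 exec 'MOV D, D'. After: A=4 B=5 C=0 D=0 ZF=0 PC=3
Step 4: PC=3 exec 'MOV D, 4'. After: A=4 B=5 C=0 D=4 ZF=0 PC=4
Step 5: PC=4 exec 'SUB A, 1'. After: A=3 B=5 C=0 D=4 ZF=0 PC=5
Step 6: PC=5 exec 'JNZ 2'. After: A=3 B=5 C=0 D=4 ZF=0 PC=2
Step 7: PC=2 exec 'MOV D, D'. After: A=3 B=5 C=0 D=4 ZF=0 PC=3
Step 8: PC=3 exec 'MOV D, 4'. After: A=3 B=5 C=0 D=4 ZF=0 PC=4
Step 9: PC=4 exec 'SUB A, 1'. After: A=2 B=5 C=0 D=4 ZF=0 PC=5
Step 10: PC=5 exec 'JNZ 2'. After: A=2 B=5 C=0 D=4 ZF=0 PC=2
Step 11: PC=2 exec 'MOV D, D'. After: A=2 B=5 C=0 D=4 ZF=0 PC=3
Step 12: PC=3 exec 'MOV D, 4'. After: A=2 B=5 C=0 D=4 ZF=0 PC=4
Step 13: PC=4 exec 'SUB A, 1'. After: A=1 B=5 C=0 D=4 ZF=0 PC=5
Step 14: PC=5 exec 'JNZ 2'. After: A=1 B=5 C=0 D=4 ZF=0 PC=2
Step 15: PC=2 exec 'MOV D, D'. After: A=1 B=5 C=0 D=4 ZF=0 PC=3
Step 16: PC=3 exec 'MOV D, 4'. After: A=1 B=5 C=0 D=4 ZF=0 PC=4
Step 17: PC=4 exec 'SUB A, 1'. After: A=0 B=5 C=0 D=4 ZF=1 PC=5
Step 18: PC=5 exec 'JNZ 2'. After: A=0 B=5 C=0 D=4 ZF=1 PC=6
Step 19: PC=6 exec 'MOV D, 4'. After: A=0 B=5 C=0 D=4 ZF=1 PC=7
Step 20: PC=7 exec 'MOV C, 3'. After: A=0 B=5 C=3 D=4 ZF=1 PC=8
Step 21: PC=8 exec 'ADD A, 6'. After: A=6 B=5 C=3 D=4 ZF=0 PC=9
Step 22: PC=9 exec 'ADD A, 3'. After: A=9 B=5 C=3 D=4 ZF=0 PC=10
Step 23: PC=10 exec 'MOV C, 6'. After: A=9 B=5 C=6 D=4 ZF=0 PC=11
First time PC=11: B=5

5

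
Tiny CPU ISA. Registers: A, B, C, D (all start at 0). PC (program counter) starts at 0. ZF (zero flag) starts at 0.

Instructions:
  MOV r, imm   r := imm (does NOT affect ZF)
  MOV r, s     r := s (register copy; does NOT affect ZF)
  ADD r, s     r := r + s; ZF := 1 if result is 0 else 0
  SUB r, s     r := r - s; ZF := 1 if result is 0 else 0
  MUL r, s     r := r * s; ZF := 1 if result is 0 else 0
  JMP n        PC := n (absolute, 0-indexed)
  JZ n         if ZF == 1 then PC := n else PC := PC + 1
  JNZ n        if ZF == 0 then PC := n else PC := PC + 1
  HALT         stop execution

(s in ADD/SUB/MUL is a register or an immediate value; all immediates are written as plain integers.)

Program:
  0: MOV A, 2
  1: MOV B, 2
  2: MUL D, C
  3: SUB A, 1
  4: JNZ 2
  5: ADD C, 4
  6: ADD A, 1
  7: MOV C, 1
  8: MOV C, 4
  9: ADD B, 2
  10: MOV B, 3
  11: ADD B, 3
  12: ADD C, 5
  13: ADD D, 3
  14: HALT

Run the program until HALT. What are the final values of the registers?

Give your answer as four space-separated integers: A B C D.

Answer: 1 6 9 3

Derivation:
Step 1: PC=0 exec 'MOV A, 2'. After: A=2 B=0 C=0 D=0 ZF=0 PC=1
Step 2: PC=1 exec 'MOV B, 2'. After: A=2 B=2 C=0 D=0 ZF=0 PC=2
Step 3: PC=2 exec 'MUL D, C'. After: A=2 B=2 C=0 D=0 ZF=1 PC=3
Step 4: PC=3 exec 'SUB A, 1'. After: A=1 B=2 C=0 D=0 ZF=0 PC=4
Step 5: PC=4 exec 'JNZ 2'. After: A=1 B=2 C=0 D=0 ZF=0 PC=2
Step 6: PC=2 exec 'MUL D, C'. After: A=1 B=2 C=0 D=0 ZF=1 PC=3
Step 7: PC=3 exec 'SUB A, 1'. After: A=0 B=2 C=0 D=0 ZF=1 PC=4
Step 8: PC=4 exec 'JNZ 2'. After: A=0 B=2 C=0 D=0 ZF=1 PC=5
Step 9: PC=5 exec 'ADD C, 4'. After: A=0 B=2 C=4 D=0 ZF=0 PC=6
Step 10: PC=6 exec 'ADD A, 1'. After: A=1 B=2 C=4 D=0 ZF=0 PC=7
Step 11: PC=7 exec 'MOV C, 1'. After: A=1 B=2 C=1 D=0 ZF=0 PC=8
Step 12: PC=8 exec 'MOV C, 4'. After: A=1 B=2 C=4 D=0 ZF=0 PC=9
Step 13: PC=9 exec 'ADD B, 2'. After: A=1 B=4 C=4 D=0 ZF=0 PC=10
Step 14: PC=10 exec 'MOV B, 3'. After: A=1 B=3 C=4 D=0 ZF=0 PC=11
Step 15: PC=11 exec 'ADD B, 3'. After: A=1 B=6 C=4 D=0 ZF=0 PC=12
Step 16: PC=12 exec 'ADD C, 5'. After: A=1 B=6 C=9 D=0 ZF=0 PC=13
Step 17: PC=13 exec 'ADD D, 3'. After: A=1 B=6 C=9 D=3 ZF=0 PC=14
Step 18: PC=14 exec 'HALT'. After: A=1 B=6 C=9 D=3 ZF=0 PC=14 HALTED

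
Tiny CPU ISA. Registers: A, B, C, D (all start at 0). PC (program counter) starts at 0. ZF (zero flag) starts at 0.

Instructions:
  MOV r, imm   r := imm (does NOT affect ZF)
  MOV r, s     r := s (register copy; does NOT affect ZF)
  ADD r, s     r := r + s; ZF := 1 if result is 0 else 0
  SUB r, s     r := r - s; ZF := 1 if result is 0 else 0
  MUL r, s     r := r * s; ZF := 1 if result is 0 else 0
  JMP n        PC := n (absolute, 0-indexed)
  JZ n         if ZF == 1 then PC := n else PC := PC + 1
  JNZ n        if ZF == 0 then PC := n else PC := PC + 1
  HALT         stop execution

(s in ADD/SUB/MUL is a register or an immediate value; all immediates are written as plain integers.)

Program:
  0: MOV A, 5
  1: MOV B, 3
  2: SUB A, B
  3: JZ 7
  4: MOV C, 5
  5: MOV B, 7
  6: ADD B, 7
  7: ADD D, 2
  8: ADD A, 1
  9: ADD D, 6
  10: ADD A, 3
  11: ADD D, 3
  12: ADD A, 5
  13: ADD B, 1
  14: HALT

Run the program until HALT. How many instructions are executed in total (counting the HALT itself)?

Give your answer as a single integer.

Answer: 15

Derivation:
Step 1: PC=0 exec 'MOV A, 5'. After: A=5 B=0 C=0 D=0 ZF=0 PC=1
Step 2: PC=1 exec 'MOV B, 3'. After: A=5 B=3 C=0 D=0 ZF=0 PC=2
Step 3: PC=2 exec 'SUB A, B'. After: A=2 B=3 C=0 D=0 ZF=0 PC=3
Step 4: PC=3 exec 'JZ 7'. After: A=2 B=3 C=0 D=0 ZF=0 PC=4
Step 5: PC=4 exec 'MOV C, 5'. After: A=2 B=3 C=5 D=0 ZF=0 PC=5
Step 6: PC=5 exec 'MOV B, 7'. After: A=2 B=7 C=5 D=0 ZF=0 PC=6
Step 7: PC=6 exec 'ADD B, 7'. After: A=2 B=14 C=5 D=0 ZF=0 PC=7
Step 8: PC=7 exec 'ADD D, 2'. After: A=2 B=14 C=5 D=2 ZF=0 PC=8
Step 9: PC=8 exec 'ADD A, 1'. After: A=3 B=14 C=5 D=2 ZF=0 PC=9
Step 10: PC=9 exec 'ADD D, 6'. After: A=3 B=14 C=5 D=8 ZF=0 PC=10
Step 11: PC=10 exec 'ADD A, 3'. After: A=6 B=14 C=5 D=8 ZF=0 PC=11
Step 12: PC=11 exec 'ADD D, 3'. After: A=6 B=14 C=5 D=11 ZF=0 PC=12
Step 13: PC=12 exec 'ADD A, 5'. After: A=11 B=14 C=5 D=11 ZF=0 PC=13
Step 14: PC=13 exec 'ADD B, 1'. After: A=11 B=15 C=5 D=11 ZF=0 PC=14
Step 15: PC=14 exec 'HALT'. After: A=11 B=15 C=5 D=11 ZF=0 PC=14 HALTED
Total instructions executed: 15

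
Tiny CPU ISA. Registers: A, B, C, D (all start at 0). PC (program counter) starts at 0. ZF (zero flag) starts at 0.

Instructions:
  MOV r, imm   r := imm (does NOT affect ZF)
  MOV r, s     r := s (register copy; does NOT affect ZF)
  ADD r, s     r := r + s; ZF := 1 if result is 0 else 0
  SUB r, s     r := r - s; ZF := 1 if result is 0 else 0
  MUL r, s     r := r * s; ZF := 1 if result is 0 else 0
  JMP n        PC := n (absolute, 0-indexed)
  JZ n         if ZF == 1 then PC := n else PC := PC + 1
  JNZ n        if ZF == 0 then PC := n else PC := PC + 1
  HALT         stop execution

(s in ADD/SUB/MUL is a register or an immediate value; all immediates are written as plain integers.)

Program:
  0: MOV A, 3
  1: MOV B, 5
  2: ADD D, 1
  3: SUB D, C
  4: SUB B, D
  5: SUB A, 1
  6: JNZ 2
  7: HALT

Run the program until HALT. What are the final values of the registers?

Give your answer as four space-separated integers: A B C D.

Step 1: PC=0 exec 'MOV A, 3'. After: A=3 B=0 C=0 D=0 ZF=0 PC=1
Step 2: PC=1 exec 'MOV B, 5'. After: A=3 B=5 C=0 D=0 ZF=0 PC=2
Step 3: PC=2 exec 'ADD D, 1'. After: A=3 B=5 C=0 D=1 ZF=0 PC=3
Step 4: PC=3 exec 'SUB D, C'. After: A=3 B=5 C=0 D=1 ZF=0 PC=4
Step 5: PC=4 exec 'SUB B, D'. After: A=3 B=4 C=0 D=1 ZF=0 PC=5
Step 6: PC=5 exec 'SUB A, 1'. After: A=2 B=4 C=0 D=1 ZF=0 PC=6
Step 7: PC=6 exec 'JNZ 2'. After: A=2 B=4 C=0 D=1 ZF=0 PC=2
Step 8: PC=2 exec 'ADD D, 1'. After: A=2 B=4 C=0 D=2 ZF=0 PC=3
Step 9: PC=3 exec 'SUB D, C'. After: A=2 B=4 C=0 D=2 ZF=0 PC=4
Step 10: PC=4 exec 'SUB B, D'. After: A=2 B=2 C=0 D=2 ZF=0 PC=5
Step 11: PC=5 exec 'SUB A, 1'. After: A=1 B=2 C=0 D=2 ZF=0 PC=6
Step 12: PC=6 exec 'JNZ 2'. After: A=1 B=2 C=0 D=2 ZF=0 PC=2
Step 13: PC=2 exec 'ADD D, 1'. After: A=1 B=2 C=0 D=3 ZF=0 PC=3
Step 14: PC=3 exec 'SUB D, C'. After: A=1 B=2 C=0 D=3 ZF=0 PC=4
Step 15: PC=4 exec 'SUB B, D'. After: A=1 B=-1 C=0 D=3 ZF=0 PC=5
Step 16: PC=5 exec 'SUB A, 1'. After: A=0 B=-1 C=0 D=3 ZF=1 PC=6
Step 17: PC=6 exec 'JNZ 2'. After: A=0 B=-1 C=0 D=3 ZF=1 PC=7
Step 18: PC=7 exec 'HALT'. After: A=0 B=-1 C=0 D=3 ZF=1 PC=7 HALTED

Answer: 0 -1 0 3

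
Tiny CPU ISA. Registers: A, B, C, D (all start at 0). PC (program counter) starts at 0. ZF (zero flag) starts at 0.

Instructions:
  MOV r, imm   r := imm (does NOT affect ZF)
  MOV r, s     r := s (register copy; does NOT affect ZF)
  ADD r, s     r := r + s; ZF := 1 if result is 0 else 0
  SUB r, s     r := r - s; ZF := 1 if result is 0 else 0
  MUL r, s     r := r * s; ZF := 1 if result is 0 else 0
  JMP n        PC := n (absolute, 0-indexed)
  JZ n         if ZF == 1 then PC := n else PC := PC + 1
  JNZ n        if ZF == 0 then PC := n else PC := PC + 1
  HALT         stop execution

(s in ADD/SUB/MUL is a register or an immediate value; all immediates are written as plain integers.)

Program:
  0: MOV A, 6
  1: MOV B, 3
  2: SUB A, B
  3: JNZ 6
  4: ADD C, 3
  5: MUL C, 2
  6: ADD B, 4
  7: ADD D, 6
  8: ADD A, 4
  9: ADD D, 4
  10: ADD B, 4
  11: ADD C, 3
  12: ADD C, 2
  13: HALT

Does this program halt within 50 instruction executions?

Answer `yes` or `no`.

Answer: yes

Derivation:
Step 1: PC=0 exec 'MOV A, 6'. After: A=6 B=0 C=0 D=0 ZF=0 PC=1
Step 2: PC=1 exec 'MOV B, 3'. After: A=6 B=3 C=0 D=0 ZF=0 PC=2
Step 3: PC=2 exec 'SUB A, B'. After: A=3 B=3 C=0 D=0 ZF=0 PC=3
Step 4: PC=3 exec 'JNZ 6'. After: A=3 B=3 C=0 D=0 ZF=0 PC=6
Step 5: PC=6 exec 'ADD B, 4'. After: A=3 B=7 C=0 D=0 ZF=0 PC=7
Step 6: PC=7 exec 'ADD D, 6'. After: A=3 B=7 C=0 D=6 ZF=0 PC=8
Step 7: PC=8 exec 'ADD A, 4'. After: A=7 B=7 C=0 D=6 ZF=0 PC=9
Step 8: PC=9 exec 'ADD D, 4'. After: A=7 B=7 C=0 D=10 ZF=0 PC=10
Step 9: PC=10 exec 'ADD B, 4'. After: A=7 B=11 C=0 D=10 ZF=0 PC=11
Step 10: PC=11 exec 'ADD C, 3'. After: A=7 B=11 C=3 D=10 ZF=0 PC=12
Step 11: PC=12 exec 'ADD C, 2'. After: A=7 B=11 C=5 D=10 ZF=0 PC=13
Step 12: PC=13 exec 'HALT'. After: A=7 B=11 C=5 D=10 ZF=0 PC=13 HALTED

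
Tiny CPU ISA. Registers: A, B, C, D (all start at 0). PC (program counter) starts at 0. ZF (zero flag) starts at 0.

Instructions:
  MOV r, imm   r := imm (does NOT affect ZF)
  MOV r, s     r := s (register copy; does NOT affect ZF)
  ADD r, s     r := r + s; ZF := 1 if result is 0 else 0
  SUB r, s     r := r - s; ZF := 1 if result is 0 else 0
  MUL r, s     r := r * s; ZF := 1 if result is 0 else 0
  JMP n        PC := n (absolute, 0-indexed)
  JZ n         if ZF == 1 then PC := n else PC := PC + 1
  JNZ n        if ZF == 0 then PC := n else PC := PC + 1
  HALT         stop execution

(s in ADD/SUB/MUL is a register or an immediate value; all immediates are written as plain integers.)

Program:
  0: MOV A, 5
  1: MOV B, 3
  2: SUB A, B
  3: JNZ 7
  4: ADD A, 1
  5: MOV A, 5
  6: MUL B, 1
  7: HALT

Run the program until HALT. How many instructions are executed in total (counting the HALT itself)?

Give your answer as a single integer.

Step 1: PC=0 exec 'MOV A, 5'. After: A=5 B=0 C=0 D=0 ZF=0 PC=1
Step 2: PC=1 exec 'MOV B, 3'. After: A=5 B=3 C=0 D=0 ZF=0 PC=2
Step 3: PC=2 exec 'SUB A, B'. After: A=2 B=3 C=0 D=0 ZF=0 PC=3
Step 4: PC=3 exec 'JNZ 7'. After: A=2 B=3 C=0 D=0 ZF=0 PC=7
Step 5: PC=7 exec 'HALT'. After: A=2 B=3 C=0 D=0 ZF=0 PC=7 HALTED
Total instructions executed: 5

Answer: 5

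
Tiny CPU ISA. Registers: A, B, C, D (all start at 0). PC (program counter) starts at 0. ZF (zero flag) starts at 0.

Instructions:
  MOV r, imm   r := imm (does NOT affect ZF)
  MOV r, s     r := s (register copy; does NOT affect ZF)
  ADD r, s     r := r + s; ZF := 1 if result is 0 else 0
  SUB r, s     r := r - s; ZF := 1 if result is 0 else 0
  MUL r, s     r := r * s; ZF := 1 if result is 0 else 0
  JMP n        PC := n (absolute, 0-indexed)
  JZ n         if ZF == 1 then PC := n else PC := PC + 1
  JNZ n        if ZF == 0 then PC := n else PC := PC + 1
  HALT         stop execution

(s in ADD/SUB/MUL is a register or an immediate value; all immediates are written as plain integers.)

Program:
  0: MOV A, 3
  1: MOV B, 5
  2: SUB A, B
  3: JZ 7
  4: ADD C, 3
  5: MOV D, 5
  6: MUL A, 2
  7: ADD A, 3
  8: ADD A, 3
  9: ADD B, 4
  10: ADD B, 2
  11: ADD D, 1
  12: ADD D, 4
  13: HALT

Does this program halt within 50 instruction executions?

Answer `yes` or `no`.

Step 1: PC=0 exec 'MOV A, 3'. After: A=3 B=0 C=0 D=0 ZF=0 PC=1
Step 2: PC=1 exec 'MOV B, 5'. After: A=3 B=5 C=0 D=0 ZF=0 PC=2
Step 3: PC=2 exec 'SUB A, B'. After: A=-2 B=5 C=0 D=0 ZF=0 PC=3
Step 4: PC=3 exec 'JZ 7'. After: A=-2 B=5 C=0 D=0 ZF=0 PC=4
Step 5: PC=4 exec 'ADD C, 3'. After: A=-2 B=5 C=3 D=0 ZF=0 PC=5
Step 6: PC=5 exec 'MOV D, 5'. After: A=-2 B=5 C=3 D=5 ZF=0 PC=6
Step 7: PC=6 exec 'MUL A, 2'. After: A=-4 B=5 C=3 D=5 ZF=0 PC=7
Step 8: PC=7 exec 'ADD A, 3'. After: A=-1 B=5 C=3 D=5 ZF=0 PC=8
Step 9: PC=8 exec 'ADD A, 3'. After: A=2 B=5 C=3 D=5 ZF=0 PC=9
Step 10: PC=9 exec 'ADD B, 4'. After: A=2 B=9 C=3 D=5 ZF=0 PC=10
Step 11: PC=10 exec 'ADD B, 2'. After: A=2 B=11 C=3 D=5 ZF=0 PC=11
Step 12: PC=11 exec 'ADD D, 1'. After: A=2 B=11 C=3 D=6 ZF=0 PC=12
Step 13: PC=12 exec 'ADD D, 4'. After: A=2 B=11 C=3 D=10 ZF=0 PC=13
Step 14: PC=13 exec 'HALT'. After: A=2 B=11 C=3 D=10 ZF=0 PC=13 HALTED

Answer: yes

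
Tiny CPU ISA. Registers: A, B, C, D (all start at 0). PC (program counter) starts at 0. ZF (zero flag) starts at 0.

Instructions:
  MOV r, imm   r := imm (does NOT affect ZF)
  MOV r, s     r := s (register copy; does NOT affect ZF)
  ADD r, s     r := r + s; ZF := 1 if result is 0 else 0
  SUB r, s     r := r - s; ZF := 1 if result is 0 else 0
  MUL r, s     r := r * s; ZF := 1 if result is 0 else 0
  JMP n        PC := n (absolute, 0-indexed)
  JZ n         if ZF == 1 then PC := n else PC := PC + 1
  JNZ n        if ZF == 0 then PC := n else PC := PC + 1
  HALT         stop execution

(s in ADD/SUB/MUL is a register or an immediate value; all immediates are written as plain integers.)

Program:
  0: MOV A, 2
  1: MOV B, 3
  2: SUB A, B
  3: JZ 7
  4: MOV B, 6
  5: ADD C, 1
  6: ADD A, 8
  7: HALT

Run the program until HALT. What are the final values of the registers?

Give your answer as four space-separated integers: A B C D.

Step 1: PC=0 exec 'MOV A, 2'. After: A=2 B=0 C=0 D=0 ZF=0 PC=1
Step 2: PC=1 exec 'MOV B, 3'. After: A=2 B=3 C=0 D=0 ZF=0 PC=2
Step 3: PC=2 exec 'SUB A, B'. After: A=-1 B=3 C=0 D=0 ZF=0 PC=3
Step 4: PC=3 exec 'JZ 7'. After: A=-1 B=3 C=0 D=0 ZF=0 PC=4
Step 5: PC=4 exec 'MOV B, 6'. After: A=-1 B=6 C=0 D=0 ZF=0 PC=5
Step 6: PC=5 exec 'ADD C, 1'. After: A=-1 B=6 C=1 D=0 ZF=0 PC=6
Step 7: PC=6 exec 'ADD A, 8'. After: A=7 B=6 C=1 D=0 ZF=0 PC=7
Step 8: PC=7 exec 'HALT'. After: A=7 B=6 C=1 D=0 ZF=0 PC=7 HALTED

Answer: 7 6 1 0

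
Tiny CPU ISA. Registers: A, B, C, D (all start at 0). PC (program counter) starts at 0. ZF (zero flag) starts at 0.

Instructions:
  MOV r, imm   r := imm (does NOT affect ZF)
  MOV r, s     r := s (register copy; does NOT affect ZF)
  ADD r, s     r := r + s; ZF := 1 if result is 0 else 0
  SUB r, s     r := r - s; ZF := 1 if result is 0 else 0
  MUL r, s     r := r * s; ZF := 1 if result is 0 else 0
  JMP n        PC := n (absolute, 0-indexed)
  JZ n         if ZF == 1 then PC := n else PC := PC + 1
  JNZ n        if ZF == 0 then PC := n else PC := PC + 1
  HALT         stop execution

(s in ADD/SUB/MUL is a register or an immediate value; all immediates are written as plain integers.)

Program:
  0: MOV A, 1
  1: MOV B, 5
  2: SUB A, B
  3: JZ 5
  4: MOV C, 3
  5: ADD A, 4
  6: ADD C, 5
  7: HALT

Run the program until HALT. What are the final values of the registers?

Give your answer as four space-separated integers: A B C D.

Answer: 0 5 8 0

Derivation:
Step 1: PC=0 exec 'MOV A, 1'. After: A=1 B=0 C=0 D=0 ZF=0 PC=1
Step 2: PC=1 exec 'MOV B, 5'. After: A=1 B=5 C=0 D=0 ZF=0 PC=2
Step 3: PC=2 exec 'SUB A, B'. After: A=-4 B=5 C=0 D=0 ZF=0 PC=3
Step 4: PC=3 exec 'JZ 5'. After: A=-4 B=5 C=0 D=0 ZF=0 PC=4
Step 5: PC=4 exec 'MOV C, 3'. After: A=-4 B=5 C=3 D=0 ZF=0 PC=5
Step 6: PC=5 exec 'ADD A, 4'. After: A=0 B=5 C=3 D=0 ZF=1 PC=6
Step 7: PC=6 exec 'ADD C, 5'. After: A=0 B=5 C=8 D=0 ZF=0 PC=7
Step 8: PC=7 exec 'HALT'. After: A=0 B=5 C=8 D=0 ZF=0 PC=7 HALTED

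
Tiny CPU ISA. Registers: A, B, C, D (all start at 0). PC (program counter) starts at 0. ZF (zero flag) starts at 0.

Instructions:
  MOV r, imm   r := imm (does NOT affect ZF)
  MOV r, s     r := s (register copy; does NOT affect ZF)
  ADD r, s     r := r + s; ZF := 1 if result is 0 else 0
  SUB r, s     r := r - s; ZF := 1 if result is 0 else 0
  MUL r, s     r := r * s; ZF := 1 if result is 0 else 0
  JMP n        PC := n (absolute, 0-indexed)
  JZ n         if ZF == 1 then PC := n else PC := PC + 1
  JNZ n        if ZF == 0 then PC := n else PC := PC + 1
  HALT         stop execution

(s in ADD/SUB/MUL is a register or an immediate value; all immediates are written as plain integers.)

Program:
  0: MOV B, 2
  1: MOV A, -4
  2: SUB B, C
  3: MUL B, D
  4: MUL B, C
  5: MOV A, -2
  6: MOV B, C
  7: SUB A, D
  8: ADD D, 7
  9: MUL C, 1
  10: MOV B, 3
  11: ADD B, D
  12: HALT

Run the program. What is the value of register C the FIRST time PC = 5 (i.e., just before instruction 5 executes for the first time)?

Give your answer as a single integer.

Step 1: PC=0 exec 'MOV B, 2'. After: A=0 B=2 C=0 D=0 ZF=0 PC=1
Step 2: PC=1 exec 'MOV A, -4'. After: A=-4 B=2 C=0 D=0 ZF=0 PC=2
Step 3: PC=2 exec 'SUB B, C'. After: A=-4 B=2 C=0 D=0 ZF=0 PC=3
Step 4: PC=3 exec 'MUL B, D'. After: A=-4 B=0 C=0 D=0 ZF=1 PC=4
Step 5: PC=4 exec 'MUL B, C'. After: A=-4 B=0 C=0 D=0 ZF=1 PC=5
First time PC=5: C=0

0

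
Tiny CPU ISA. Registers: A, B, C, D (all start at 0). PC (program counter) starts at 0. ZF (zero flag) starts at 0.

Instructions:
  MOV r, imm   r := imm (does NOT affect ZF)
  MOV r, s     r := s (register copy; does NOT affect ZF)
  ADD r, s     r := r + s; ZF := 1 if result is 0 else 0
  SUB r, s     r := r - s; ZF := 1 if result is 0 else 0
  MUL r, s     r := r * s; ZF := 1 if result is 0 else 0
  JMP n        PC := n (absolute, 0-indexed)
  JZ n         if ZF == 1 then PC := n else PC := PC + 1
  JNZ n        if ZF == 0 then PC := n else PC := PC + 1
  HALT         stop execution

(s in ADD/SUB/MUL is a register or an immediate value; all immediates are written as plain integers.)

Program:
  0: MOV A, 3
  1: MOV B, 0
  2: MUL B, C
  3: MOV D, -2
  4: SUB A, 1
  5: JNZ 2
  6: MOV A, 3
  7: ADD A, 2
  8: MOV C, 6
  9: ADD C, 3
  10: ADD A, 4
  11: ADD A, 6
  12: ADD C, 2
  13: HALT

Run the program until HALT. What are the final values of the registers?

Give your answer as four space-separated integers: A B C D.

Step 1: PC=0 exec 'MOV A, 3'. After: A=3 B=0 C=0 D=0 ZF=0 PC=1
Step 2: PC=1 exec 'MOV B, 0'. After: A=3 B=0 C=0 D=0 ZF=0 PC=2
Step 3: PC=2 exec 'MUL B, C'. After: A=3 B=0 C=0 D=0 ZF=1 PC=3
Step 4: PC=3 exec 'MOV D, -2'. After: A=3 B=0 C=0 D=-2 ZF=1 PC=4
Step 5: PC=4 exec 'SUB A, 1'. After: A=2 B=0 C=0 D=-2 ZF=0 PC=5
Step 6: PC=5 exec 'JNZ 2'. After: A=2 B=0 C=0 D=-2 ZF=0 PC=2
Step 7: PC=2 exec 'MUL B, C'. After: A=2 B=0 C=0 D=-2 ZF=1 PC=3
Step 8: PC=3 exec 'MOV D, -2'. After: A=2 B=0 C=0 D=-2 ZF=1 PC=4
Step 9: PC=4 exec 'SUB A, 1'. After: A=1 B=0 C=0 D=-2 ZF=0 PC=5
Step 10: PC=5 exec 'JNZ 2'. After: A=1 B=0 C=0 D=-2 ZF=0 PC=2
Step 11: PC=2 exec 'MUL B, C'. After: A=1 B=0 C=0 D=-2 ZF=1 PC=3
Step 12: PC=3 exec 'MOV D, -2'. After: A=1 B=0 C=0 D=-2 ZF=1 PC=4
Step 13: PC=4 exec 'SUB A, 1'. After: A=0 B=0 C=0 D=-2 ZF=1 PC=5
Step 14: PC=5 exec 'JNZ 2'. After: A=0 B=0 C=0 D=-2 ZF=1 PC=6
Step 15: PC=6 exec 'MOV A, 3'. After: A=3 B=0 C=0 D=-2 ZF=1 PC=7
Step 16: PC=7 exec 'ADD A, 2'. After: A=5 B=0 C=0 D=-2 ZF=0 PC=8
Step 17: PC=8 exec 'MOV C, 6'. After: A=5 B=0 C=6 D=-2 ZF=0 PC=9
Step 18: PC=9 exec 'ADD C, 3'. After: A=5 B=0 C=9 D=-2 ZF=0 PC=10
Step 19: PC=10 exec 'ADD A, 4'. After: A=9 B=0 C=9 D=-2 ZF=0 PC=11
Step 20: PC=11 exec 'ADD A, 6'. After: A=15 B=0 C=9 D=-2 ZF=0 PC=12
Step 21: PC=12 exec 'ADD C, 2'. After: A=15 B=0 C=11 D=-2 ZF=0 PC=13
Step 22: PC=13 exec 'HALT'. After: A=15 B=0 C=11 D=-2 ZF=0 PC=13 HALTED

Answer: 15 0 11 -2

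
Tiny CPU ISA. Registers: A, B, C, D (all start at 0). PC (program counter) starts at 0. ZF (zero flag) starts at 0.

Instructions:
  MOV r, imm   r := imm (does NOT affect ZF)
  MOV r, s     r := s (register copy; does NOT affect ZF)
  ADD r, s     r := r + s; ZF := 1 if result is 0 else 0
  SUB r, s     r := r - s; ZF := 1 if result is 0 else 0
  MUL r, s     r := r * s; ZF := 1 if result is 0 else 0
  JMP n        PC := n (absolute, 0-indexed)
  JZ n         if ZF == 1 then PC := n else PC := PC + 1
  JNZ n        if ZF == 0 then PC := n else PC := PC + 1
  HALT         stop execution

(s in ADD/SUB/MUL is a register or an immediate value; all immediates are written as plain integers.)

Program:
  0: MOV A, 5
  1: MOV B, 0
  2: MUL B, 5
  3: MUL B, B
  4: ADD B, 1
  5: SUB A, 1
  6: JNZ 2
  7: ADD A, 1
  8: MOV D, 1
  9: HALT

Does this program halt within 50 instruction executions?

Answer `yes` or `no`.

Answer: yes

Derivation:
Step 1: PC=0 exec 'MOV A, 5'. After: A=5 B=0 C=0 D=0 ZF=0 PC=1
Step 2: PC=1 exec 'MOV B, 0'. After: A=5 B=0 C=0 D=0 ZF=0 PC=2
Step 3: PC=2 exec 'MUL B, 5'. After: A=5 B=0 C=0 D=0 ZF=1 PC=3
Step 4: PC=3 exec 'MUL B, B'. After: A=5 B=0 C=0 D=0 ZF=1 PC=4
Step 5: PC=4 exec 'ADD B, 1'. After: A=5 B=1 C=0 D=0 ZF=0 PC=5
Step 6: PC=5 exec 'SUB A, 1'. After: A=4 B=1 C=0 D=0 ZF=0 PC=6
Step 7: PC=6 exec 'JNZ 2'. After: A=4 B=1 C=0 D=0 ZF=0 PC=2
Step 8: PC=2 exec 'MUL B, 5'. After: A=4 B=5 C=0 D=0 ZF=0 PC=3
Step 9: PC=3 exec 'MUL B, B'. After: A=4 B=25 C=0 D=0 ZF=0 PC=4
Step 10: PC=4 exec 'ADD B, 1'. After: A=4 B=26 C=0 D=0 ZF=0 PC=5
Step 11: PC=5 exec 'SUB A, 1'. After: A=3 B=26 C=0 D=0 ZF=0 PC=6
Step 12: PC=6 exec 'JNZ 2'. After: A=3 B=26 C=0 D=0 ZF=0 PC=2
Step 13: PC=2 exec 'MUL B, 5'. After: A=3 B=130 C=0 D=0 ZF=0 PC=3
Step 14: PC=3 exec 'MUL B, B'. After: A=3 B=16900 C=0 D=0 ZF=0 PC=4
Step 15: PC=4 exec 'ADD B, 1'. After: A=3 B=16901 C=0 D=0 ZF=0 PC=5
Step 16: PC=5 exec 'SUB A, 1'. After: A=2 B=16901 C=0 D=0 ZF=0 PC=6
Step 17: PC=6 exec 'JNZ 2'. After: A=2 B=16901 C=0 D=0 ZF=0 PC=2
Step 18: PC=2 exec 'MUL B, 5'. After: A=2 B=84505 C=0 D=0 ZF=0 PC=3
Step 19: PC=3 exec 'MUL B, B'. After: A=2 B=7141095025 C=0 D=0 ZF=0 PC=4
Step 20: PC=4 exec 'ADD B, 1'. After: A=2 B=7141095026 C=0 D=0 ZF=0 PC=5
Step 21: PC=5 exec 'SUB A, 1'. After: A=1 B=7141095026 C=0 D=0 ZF=0 PC=6
Step 22: PC=6 exec 'JNZ 2'. After: A=1 B=7141095026 C=0 D=0 ZF=0 PC=2
Step 23: PC=2 exec 'MUL B, 5'. After: A=1 B=35705475130 C=0 D=0 ZF=0 PC=3
Step 24: PC=3 exec 'MUL B, B'. After: A=1 B=1274880954259048516900 C=0 D=0 ZF=0 PC=4
Step 25: PC=4 exec 'ADD B, 1'. After: A=1 B=1274880954259048516901 C=0 D=0 ZF=0 PC=5
Step 26: PC=5 exec 'SUB A, 1'. After: A=0 B=1274880954259048516901 C=0 D=0 ZF=1 PC=6
Step 27: PC=6 exec 'JNZ 2'. After: A=0 B=1274880954259048516901 C=0 D=0 ZF=1 PC=7
Step 28: PC=7 exec 'ADD A, 1'. After: A=1 B=1274880954259048516901 C=0 D=0 ZF=0 PC=8
Step 29: PC=8 exec 'MOV D, 1'. After: A=1 B=1274880954259048516901 C=0 D=1 ZF=0 PC=9
Step 30: PC=9 exec 'HALT'. After: A=1 B=1274880954259048516901 C=0 D=1 ZF=0 PC=9 HALTED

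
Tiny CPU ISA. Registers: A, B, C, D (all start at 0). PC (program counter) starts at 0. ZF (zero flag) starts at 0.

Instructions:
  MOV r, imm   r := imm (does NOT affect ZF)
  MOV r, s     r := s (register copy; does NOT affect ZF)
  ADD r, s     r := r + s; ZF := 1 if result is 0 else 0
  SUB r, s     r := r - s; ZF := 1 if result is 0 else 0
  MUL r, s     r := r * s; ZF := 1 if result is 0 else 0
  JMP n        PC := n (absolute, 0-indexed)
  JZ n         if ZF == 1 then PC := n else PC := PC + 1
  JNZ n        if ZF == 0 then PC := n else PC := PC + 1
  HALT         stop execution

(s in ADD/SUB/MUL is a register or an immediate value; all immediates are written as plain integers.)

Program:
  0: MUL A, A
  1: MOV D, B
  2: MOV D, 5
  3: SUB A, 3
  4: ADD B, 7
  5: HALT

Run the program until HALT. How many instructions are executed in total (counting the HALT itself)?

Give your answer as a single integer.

Answer: 6

Derivation:
Step 1: PC=0 exec 'MUL A, A'. After: A=0 B=0 C=0 D=0 ZF=1 PC=1
Step 2: PC=1 exec 'MOV D, B'. After: A=0 B=0 C=0 D=0 ZF=1 PC=2
Step 3: PC=2 exec 'MOV D, 5'. After: A=0 B=0 C=0 D=5 ZF=1 PC=3
Step 4: PC=3 exec 'SUB A, 3'. After: A=-3 B=0 C=0 D=5 ZF=0 PC=4
Step 5: PC=4 exec 'ADD B, 7'. After: A=-3 B=7 C=0 D=5 ZF=0 PC=5
Step 6: PC=5 exec 'HALT'. After: A=-3 B=7 C=0 D=5 ZF=0 PC=5 HALTED
Total instructions executed: 6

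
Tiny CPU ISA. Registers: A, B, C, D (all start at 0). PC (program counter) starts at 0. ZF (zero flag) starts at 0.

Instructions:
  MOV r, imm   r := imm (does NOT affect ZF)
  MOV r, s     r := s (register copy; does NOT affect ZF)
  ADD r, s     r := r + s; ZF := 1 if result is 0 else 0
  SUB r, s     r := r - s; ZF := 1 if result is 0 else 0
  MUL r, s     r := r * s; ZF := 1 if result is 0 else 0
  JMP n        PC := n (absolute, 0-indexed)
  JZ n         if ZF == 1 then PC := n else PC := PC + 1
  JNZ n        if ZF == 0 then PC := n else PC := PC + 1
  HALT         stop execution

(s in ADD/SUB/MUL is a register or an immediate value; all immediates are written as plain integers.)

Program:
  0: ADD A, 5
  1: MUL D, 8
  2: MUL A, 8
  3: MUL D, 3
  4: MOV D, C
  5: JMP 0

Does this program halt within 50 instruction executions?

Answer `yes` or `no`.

Answer: no

Derivation:
Step 1: PC=0 exec 'ADD A, 5'. After: A=5 B=0 C=0 D=0 ZF=0 PC=1
Step 2: PC=1 exec 'MUL D, 8'. After: A=5 B=0 C=0 D=0 ZF=1 PC=2
Step 3: PC=2 exec 'MUL A, 8'. After: A=40 B=0 C=0 D=0 ZF=0 PC=3
Step 4: PC=3 exec 'MUL D, 3'. After: A=40 B=0 C=0 D=0 ZF=1 PC=4
Step 5: PC=4 exec 'MOV D, C'. After: A=40 B=0 C=0 D=0 ZF=1 PC=5
Step 6: PC=5 exec 'JMP 0'. After: A=40 B=0 C=0 D=0 ZF=1 PC=0
Step 7: PC=0 exec 'ADD A, 5'. After: A=45 B=0 C=0 D=0 ZF=0 PC=1
Step 8: PC=1 exec 'MUL D, 8'. After: A=45 B=0 C=0 D=0 ZF=1 PC=2
Step 9: PC=2 exec 'MUL A, 8'. After: A=360 B=0 C=0 D=0 ZF=0 PC=3
Step 10: PC=3 exec 'MUL D, 3'. After: A=360 B=0 C=0 D=0 ZF=1 PC=4
Step 11: PC=4 exec 'MOV D, C'. After: A=360 B=0 C=0 D=0 ZF=1 PC=5
Step 12: PC=5 exec 'JMP 0'. After: A=360 B=0 C=0 D=0 ZF=1 PC=0
Step 13: PC=0 exec 'ADD A, 5'. After: A=365 B=0 C=0 D=0 ZF=0 PC=1
Step 14: PC=1 exec 'MUL D, 8'. After: A=365 B=0 C=0 D=0 ZF=1 PC=2
Step 15: PC=2 exec 'MUL A, 8'. After: A=2920 B=0 C=0 D=0 ZF=0 PC=3
After 50 steps: not halted. PC revisits the same instructions with no path to HALT; will never halt.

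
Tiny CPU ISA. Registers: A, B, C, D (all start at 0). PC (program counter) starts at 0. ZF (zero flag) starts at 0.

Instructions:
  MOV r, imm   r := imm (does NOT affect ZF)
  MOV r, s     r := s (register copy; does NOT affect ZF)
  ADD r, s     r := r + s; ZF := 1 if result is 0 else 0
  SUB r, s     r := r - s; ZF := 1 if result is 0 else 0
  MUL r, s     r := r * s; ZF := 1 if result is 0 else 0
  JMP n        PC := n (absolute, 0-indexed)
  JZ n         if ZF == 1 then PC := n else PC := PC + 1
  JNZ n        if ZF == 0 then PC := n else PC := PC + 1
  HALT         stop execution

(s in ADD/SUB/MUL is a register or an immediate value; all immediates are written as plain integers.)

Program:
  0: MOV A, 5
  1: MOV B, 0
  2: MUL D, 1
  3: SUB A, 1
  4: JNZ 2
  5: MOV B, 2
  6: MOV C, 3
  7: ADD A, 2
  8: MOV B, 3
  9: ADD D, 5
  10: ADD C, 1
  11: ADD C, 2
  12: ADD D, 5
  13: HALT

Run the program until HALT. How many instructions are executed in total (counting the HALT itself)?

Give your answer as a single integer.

Answer: 26

Derivation:
Step 1: PC=0 exec 'MOV A, 5'. After: A=5 B=0 C=0 D=0 ZF=0 PC=1
Step 2: PC=1 exec 'MOV B, 0'. After: A=5 B=0 C=0 D=0 ZF=0 PC=2
Step 3: PC=2 exec 'MUL D, 1'. After: A=5 B=0 C=0 D=0 ZF=1 PC=3
Step 4: PC=3 exec 'SUB A, 1'. After: A=4 B=0 C=0 D=0 ZF=0 PC=4
Step 5: PC=4 exec 'JNZ 2'. After: A=4 B=0 C=0 D=0 ZF=0 PC=2
Step 6: PC=2 exec 'MUL D, 1'. After: A=4 B=0 C=0 D=0 ZF=1 PC=3
Step 7: PC=3 exec 'SUB A, 1'. After: A=3 B=0 C=0 D=0 ZF=0 PC=4
Step 8: PC=4 exec 'JNZ 2'. After: A=3 B=0 C=0 D=0 ZF=0 PC=2
Step 9: PC=2 exec 'MUL D, 1'. After: A=3 B=0 C=0 D=0 ZF=1 PC=3
Step 10: PC=3 exec 'SUB A, 1'. After: A=2 B=0 C=0 D=0 ZF=0 PC=4
Step 11: PC=4 exec 'JNZ 2'. After: A=2 B=0 C=0 D=0 ZF=0 PC=2
Step 12: PC=2 exec 'MUL D, 1'. After: A=2 B=0 C=0 D=0 ZF=1 PC=3
Step 13: PC=3 exec 'SUB A, 1'. After: A=1 B=0 C=0 D=0 ZF=0 PC=4
Step 14: PC=4 exec 'JNZ 2'. After: A=1 B=0 C=0 D=0 ZF=0 PC=2
Step 15: PC=2 exec 'MUL D, 1'. After: A=1 B=0 C=0 D=0 ZF=1 PC=3
Step 16: PC=3 exec 'SUB A, 1'. After: A=0 B=0 C=0 D=0 ZF=1 PC=4
Step 17: PC=4 exec 'JNZ 2'. After: A=0 B=0 C=0 D=0 ZF=1 PC=5
Step 18: PC=5 exec 'MOV B, 2'. After: A=0 B=2 C=0 D=0 ZF=1 PC=6
Step 19: PC=6 exec 'MOV C, 3'. After: A=0 B=2 C=3 D=0 ZF=1 PC=7
Step 20: PC=7 exec 'ADD A, 2'. After: A=2 B=2 C=3 D=0 ZF=0 PC=8
Step 21: PC=8 exec 'MOV B, 3'. After: A=2 B=3 C=3 D=0 ZF=0 PC=9
Step 22: PC=9 exec 'ADD D, 5'. After: A=2 B=3 C=3 D=5 ZF=0 PC=10
Step 23: PC=10 exec 'ADD C, 1'. After: A=2 B=3 C=4 D=5 ZF=0 PC=11
Step 24: PC=11 exec 'ADD C, 2'. After: A=2 B=3 C=6 D=5 ZF=0 PC=12
Step 25: PC=12 exec 'ADD D, 5'. After: A=2 B=3 C=6 D=10 ZF=0 PC=13
Step 26: PC=13 exec 'HALT'. After: A=2 B=3 C=6 D=10 ZF=0 PC=13 HALTED
Total instructions executed: 26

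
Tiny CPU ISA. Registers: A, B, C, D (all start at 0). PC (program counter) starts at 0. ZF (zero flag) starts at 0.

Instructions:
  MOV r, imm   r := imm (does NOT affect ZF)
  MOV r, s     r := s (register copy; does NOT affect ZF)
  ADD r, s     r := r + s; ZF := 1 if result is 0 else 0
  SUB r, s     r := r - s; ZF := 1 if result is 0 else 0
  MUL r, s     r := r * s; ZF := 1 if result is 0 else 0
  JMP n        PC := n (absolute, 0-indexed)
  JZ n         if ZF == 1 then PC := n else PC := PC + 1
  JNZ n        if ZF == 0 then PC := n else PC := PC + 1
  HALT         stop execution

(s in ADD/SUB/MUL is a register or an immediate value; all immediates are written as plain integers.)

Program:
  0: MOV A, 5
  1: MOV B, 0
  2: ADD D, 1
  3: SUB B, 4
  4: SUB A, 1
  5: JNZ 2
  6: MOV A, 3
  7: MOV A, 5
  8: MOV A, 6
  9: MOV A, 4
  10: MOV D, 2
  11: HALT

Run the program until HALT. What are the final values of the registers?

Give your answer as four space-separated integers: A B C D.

Step 1: PC=0 exec 'MOV A, 5'. After: A=5 B=0 C=0 D=0 ZF=0 PC=1
Step 2: PC=1 exec 'MOV B, 0'. After: A=5 B=0 C=0 D=0 ZF=0 PC=2
Step 3: PC=2 exec 'ADD D, 1'. After: A=5 B=0 C=0 D=1 ZF=0 PC=3
Step 4: PC=3 exec 'SUB B, 4'. After: A=5 B=-4 C=0 D=1 ZF=0 PC=4
Step 5: PC=4 exec 'SUB A, 1'. After: A=4 B=-4 C=0 D=1 ZF=0 PC=5
Step 6: PC=5 exec 'JNZ 2'. After: A=4 B=-4 C=0 D=1 ZF=0 PC=2
Step 7: PC=2 exec 'ADD D, 1'. After: A=4 B=-4 C=0 D=2 ZF=0 PC=3
Step 8: PC=3 exec 'SUB B, 4'. After: A=4 B=-8 C=0 D=2 ZF=0 PC=4
Step 9: PC=4 exec 'SUB A, 1'. After: A=3 B=-8 C=0 D=2 ZF=0 PC=5
Step 10: PC=5 exec 'JNZ 2'. After: A=3 B=-8 C=0 D=2 ZF=0 PC=2
Step 11: PC=2 exec 'ADD D, 1'. After: A=3 B=-8 C=0 D=3 ZF=0 PC=3
Step 12: PC=3 exec 'SUB B, 4'. After: A=3 B=-12 C=0 D=3 ZF=0 PC=4
Step 13: PC=4 exec 'SUB A, 1'. After: A=2 B=-12 C=0 D=3 ZF=0 PC=5
Step 14: PC=5 exec 'JNZ 2'. After: A=2 B=-12 C=0 D=3 ZF=0 PC=2
Step 15: PC=2 exec 'ADD D, 1'. After: A=2 B=-12 C=0 D=4 ZF=0 PC=3
Step 16: PC=3 exec 'SUB B, 4'. After: A=2 B=-16 C=0 D=4 ZF=0 PC=4
Step 17: PC=4 exec 'SUB A, 1'. After: A=1 B=-16 C=0 D=4 ZF=0 PC=5
Step 18: PC=5 exec 'JNZ 2'. After: A=1 B=-16 C=0 D=4 ZF=0 PC=2
Step 19: PC=2 exec 'ADD D, 1'. After: A=1 B=-16 C=0 D=5 ZF=0 PC=3
Step 20: PC=3 exec 'SUB B, 4'. After: A=1 B=-20 C=0 D=5 ZF=0 PC=4
Step 21: PC=4 exec 'SUB A, 1'. After: A=0 B=-20 C=0 D=5 ZF=1 PC=5
Step 22: PC=5 exec 'JNZ 2'. After: A=0 B=-20 C=0 D=5 ZF=1 PC=6
Step 23: PC=6 exec 'MOV A, 3'. After: A=3 B=-20 C=0 D=5 ZF=1 PC=7
Step 24: PC=7 exec 'MOV A, 5'. After: A=5 B=-20 C=0 D=5 ZF=1 PC=8
Step 25: PC=8 exec 'MOV A, 6'. After: A=6 B=-20 C=0 D=5 ZF=1 PC=9
Step 26: PC=9 exec 'MOV A, 4'. After: A=4 B=-20 C=0 D=5 ZF=1 PC=10
Step 27: PC=10 exec 'MOV D, 2'. After: A=4 B=-20 C=0 D=2 ZF=1 PC=11
Step 28: PC=11 exec 'HALT'. After: A=4 B=-20 C=0 D=2 ZF=1 PC=11 HALTED

Answer: 4 -20 0 2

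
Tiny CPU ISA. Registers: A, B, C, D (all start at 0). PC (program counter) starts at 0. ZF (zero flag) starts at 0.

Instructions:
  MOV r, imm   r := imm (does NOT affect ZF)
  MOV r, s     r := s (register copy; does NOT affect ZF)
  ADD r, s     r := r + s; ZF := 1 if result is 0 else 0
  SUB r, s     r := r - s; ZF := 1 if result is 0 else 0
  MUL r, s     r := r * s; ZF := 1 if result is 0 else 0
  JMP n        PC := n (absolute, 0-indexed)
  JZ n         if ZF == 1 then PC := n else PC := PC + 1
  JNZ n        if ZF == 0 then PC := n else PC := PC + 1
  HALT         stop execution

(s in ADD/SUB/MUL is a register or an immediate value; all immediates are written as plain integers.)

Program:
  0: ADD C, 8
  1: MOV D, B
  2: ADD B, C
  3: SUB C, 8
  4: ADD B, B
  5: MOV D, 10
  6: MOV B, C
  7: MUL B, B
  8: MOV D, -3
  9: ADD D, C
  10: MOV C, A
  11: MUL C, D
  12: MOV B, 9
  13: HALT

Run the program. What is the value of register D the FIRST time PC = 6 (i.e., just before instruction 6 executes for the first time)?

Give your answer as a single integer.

Step 1: PC=0 exec 'ADD C, 8'. After: A=0 B=0 C=8 D=0 ZF=0 PC=1
Step 2: PC=1 exec 'MOV D, B'. After: A=0 B=0 C=8 D=0 ZF=0 PC=2
Step 3: PC=2 exec 'ADD B, C'. After: A=0 B=8 C=8 D=0 ZF=0 PC=3
Step 4: PC=3 exec 'SUB C, 8'. After: A=0 B=8 C=0 D=0 ZF=1 PC=4
Step 5: PC=4 exec 'ADD B, B'. After: A=0 B=16 C=0 D=0 ZF=0 PC=5
Step 6: PC=5 exec 'MOV D, 10'. After: A=0 B=16 C=0 D=10 ZF=0 PC=6
First time PC=6: D=10

10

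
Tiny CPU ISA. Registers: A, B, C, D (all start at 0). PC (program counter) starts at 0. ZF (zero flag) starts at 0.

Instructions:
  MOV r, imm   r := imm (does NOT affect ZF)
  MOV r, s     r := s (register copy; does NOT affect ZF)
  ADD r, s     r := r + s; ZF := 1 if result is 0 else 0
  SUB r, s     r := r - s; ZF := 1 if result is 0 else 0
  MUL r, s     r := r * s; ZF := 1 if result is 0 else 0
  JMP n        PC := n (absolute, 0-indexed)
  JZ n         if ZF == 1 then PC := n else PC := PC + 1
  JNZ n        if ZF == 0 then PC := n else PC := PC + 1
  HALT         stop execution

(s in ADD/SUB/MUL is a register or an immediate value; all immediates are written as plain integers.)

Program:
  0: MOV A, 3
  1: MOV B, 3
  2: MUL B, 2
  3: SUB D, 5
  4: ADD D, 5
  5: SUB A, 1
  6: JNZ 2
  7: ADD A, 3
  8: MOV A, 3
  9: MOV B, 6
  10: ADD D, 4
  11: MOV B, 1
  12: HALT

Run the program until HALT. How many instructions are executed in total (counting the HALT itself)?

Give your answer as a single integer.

Answer: 23

Derivation:
Step 1: PC=0 exec 'MOV A, 3'. After: A=3 B=0 C=0 D=0 ZF=0 PC=1
Step 2: PC=1 exec 'MOV B, 3'. After: A=3 B=3 C=0 D=0 ZF=0 PC=2
Step 3: PC=2 exec 'MUL B, 2'. After: A=3 B=6 C=0 D=0 ZF=0 PC=3
Step 4: PC=3 exec 'SUB D, 5'. After: A=3 B=6 C=0 D=-5 ZF=0 PC=4
Step 5: PC=4 exec 'ADD D, 5'. After: A=3 B=6 C=0 D=0 ZF=1 PC=5
Step 6: PC=5 exec 'SUB A, 1'. After: A=2 B=6 C=0 D=0 ZF=0 PC=6
Step 7: PC=6 exec 'JNZ 2'. After: A=2 B=6 C=0 D=0 ZF=0 PC=2
Step 8: PC=2 exec 'MUL B, 2'. After: A=2 B=12 C=0 D=0 ZF=0 PC=3
Step 9: PC=3 exec 'SUB D, 5'. After: A=2 B=12 C=0 D=-5 ZF=0 PC=4
Step 10: PC=4 exec 'ADD D, 5'. After: A=2 B=12 C=0 D=0 ZF=1 PC=5
Step 11: PC=5 exec 'SUB A, 1'. After: A=1 B=12 C=0 D=0 ZF=0 PC=6
Step 12: PC=6 exec 'JNZ 2'. After: A=1 B=12 C=0 D=0 ZF=0 PC=2
Step 13: PC=2 exec 'MUL B, 2'. After: A=1 B=24 C=0 D=0 ZF=0 PC=3
Step 14: PC=3 exec 'SUB D, 5'. After: A=1 B=24 C=0 D=-5 ZF=0 PC=4
Step 15: PC=4 exec 'ADD D, 5'. After: A=1 B=24 C=0 D=0 ZF=1 PC=5
Step 16: PC=5 exec 'SUB A, 1'. After: A=0 B=24 C=0 D=0 ZF=1 PC=6
Step 17: PC=6 exec 'JNZ 2'. After: A=0 B=24 C=0 D=0 ZF=1 PC=7
Step 18: PC=7 exec 'ADD A, 3'. After: A=3 B=24 C=0 D=0 ZF=0 PC=8
Step 19: PC=8 exec 'MOV A, 3'. After: A=3 B=24 C=0 D=0 ZF=0 PC=9
Step 20: PC=9 exec 'MOV B, 6'. After: A=3 B=6 C=0 D=0 ZF=0 PC=10
Step 21: PC=10 exec 'ADD D, 4'. After: A=3 B=6 C=0 D=4 ZF=0 PC=11
Step 22: PC=11 exec 'MOV B, 1'. After: A=3 B=1 C=0 D=4 ZF=0 PC=12
Step 23: PC=12 exec 'HALT'. After: A=3 B=1 C=0 D=4 ZF=0 PC=12 HALTED
Total instructions executed: 23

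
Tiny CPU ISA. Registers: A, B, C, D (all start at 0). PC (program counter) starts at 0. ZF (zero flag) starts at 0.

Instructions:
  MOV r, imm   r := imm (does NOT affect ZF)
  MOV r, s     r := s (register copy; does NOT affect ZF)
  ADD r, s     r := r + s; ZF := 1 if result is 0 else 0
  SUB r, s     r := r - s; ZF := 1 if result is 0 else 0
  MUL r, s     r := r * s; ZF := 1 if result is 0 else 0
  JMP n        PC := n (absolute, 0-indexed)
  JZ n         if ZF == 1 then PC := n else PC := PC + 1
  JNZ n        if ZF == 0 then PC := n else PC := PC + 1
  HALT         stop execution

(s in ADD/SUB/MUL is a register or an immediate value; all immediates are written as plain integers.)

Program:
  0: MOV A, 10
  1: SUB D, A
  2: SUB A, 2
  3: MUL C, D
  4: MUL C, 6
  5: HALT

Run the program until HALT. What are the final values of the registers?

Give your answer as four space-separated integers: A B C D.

Step 1: PC=0 exec 'MOV A, 10'. After: A=10 B=0 C=0 D=0 ZF=0 PC=1
Step 2: PC=1 exec 'SUB D, A'. After: A=10 B=0 C=0 D=-10 ZF=0 PC=2
Step 3: PC=2 exec 'SUB A, 2'. After: A=8 B=0 C=0 D=-10 ZF=0 PC=3
Step 4: PC=3 exec 'MUL C, D'. After: A=8 B=0 C=0 D=-10 ZF=1 PC=4
Step 5: PC=4 exec 'MUL C, 6'. After: A=8 B=0 C=0 D=-10 ZF=1 PC=5
Step 6: PC=5 exec 'HALT'. After: A=8 B=0 C=0 D=-10 ZF=1 PC=5 HALTED

Answer: 8 0 0 -10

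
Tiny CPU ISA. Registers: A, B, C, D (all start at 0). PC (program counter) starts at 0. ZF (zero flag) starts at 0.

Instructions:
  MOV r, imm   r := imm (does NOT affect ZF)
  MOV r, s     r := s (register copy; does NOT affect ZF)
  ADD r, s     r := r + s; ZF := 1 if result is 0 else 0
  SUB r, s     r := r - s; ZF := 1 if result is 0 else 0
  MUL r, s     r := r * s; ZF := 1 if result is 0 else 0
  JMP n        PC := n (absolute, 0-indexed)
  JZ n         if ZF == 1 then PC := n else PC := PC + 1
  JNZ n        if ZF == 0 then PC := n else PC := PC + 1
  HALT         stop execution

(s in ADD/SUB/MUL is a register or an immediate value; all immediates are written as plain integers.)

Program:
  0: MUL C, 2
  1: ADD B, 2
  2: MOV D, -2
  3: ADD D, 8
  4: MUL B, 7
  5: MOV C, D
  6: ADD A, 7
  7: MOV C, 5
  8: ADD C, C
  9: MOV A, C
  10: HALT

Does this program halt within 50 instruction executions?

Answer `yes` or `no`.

Answer: yes

Derivation:
Step 1: PC=0 exec 'MUL C, 2'. After: A=0 B=0 C=0 D=0 ZF=1 PC=1
Step 2: PC=1 exec 'ADD B, 2'. After: A=0 B=2 C=0 D=0 ZF=0 PC=2
Step 3: PC=2 exec 'MOV D, -2'. After: A=0 B=2 C=0 D=-2 ZF=0 PC=3
Step 4: PC=3 exec 'ADD D, 8'. After: A=0 B=2 C=0 D=6 ZF=0 PC=4
Step 5: PC=4 exec 'MUL B, 7'. After: A=0 B=14 C=0 D=6 ZF=0 PC=5
Step 6: PC=5 exec 'MOV C, D'. After: A=0 B=14 C=6 D=6 ZF=0 PC=6
Step 7: PC=6 exec 'ADD A, 7'. After: A=7 B=14 C=6 D=6 ZF=0 PC=7
Step 8: PC=7 exec 'MOV C, 5'. After: A=7 B=14 C=5 D=6 ZF=0 PC=8
Step 9: PC=8 exec 'ADD C, C'. After: A=7 B=14 C=10 D=6 ZF=0 PC=9
Step 10: PC=9 exec 'MOV A, C'. After: A=10 B=14 C=10 D=6 ZF=0 PC=10
Step 11: PC=10 exec 'HALT'. After: A=10 B=14 C=10 D=6 ZF=0 PC=10 HALTED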